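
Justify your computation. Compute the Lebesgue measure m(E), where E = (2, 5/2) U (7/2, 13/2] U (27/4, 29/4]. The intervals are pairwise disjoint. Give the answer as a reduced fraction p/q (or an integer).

For pairwise disjoint intervals, m(union_i I_i) = sum_i m(I_i),
and m is invariant under swapping open/closed endpoints (single points have measure 0).
So m(E) = sum_i (b_i - a_i).
  I_1 has length 5/2 - 2 = 1/2.
  I_2 has length 13/2 - 7/2 = 3.
  I_3 has length 29/4 - 27/4 = 1/2.
Summing:
  m(E) = 1/2 + 3 + 1/2 = 4.

4


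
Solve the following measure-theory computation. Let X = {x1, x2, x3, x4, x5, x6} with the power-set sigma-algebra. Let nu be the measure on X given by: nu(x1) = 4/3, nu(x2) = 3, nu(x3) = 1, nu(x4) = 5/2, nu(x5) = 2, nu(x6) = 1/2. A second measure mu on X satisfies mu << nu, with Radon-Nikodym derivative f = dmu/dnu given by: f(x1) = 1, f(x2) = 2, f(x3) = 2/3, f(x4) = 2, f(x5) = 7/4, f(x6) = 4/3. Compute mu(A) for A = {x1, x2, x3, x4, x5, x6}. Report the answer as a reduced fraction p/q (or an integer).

By the defining property of the Radon-Nikodym derivative, for every measurable set A,
  mu(A) = integral_A f dnu.
Since nu is a discrete measure concentrated on the atoms of X, the integral over A reduces to the sum
  mu(A) = sum_{x in A} f(x) * nu({x}).
Computing each term:
  x1: f(x1) * nu(x1) = 1 * 4/3 = 4/3.
  x2: f(x2) * nu(x2) = 2 * 3 = 6.
  x3: f(x3) * nu(x3) = 2/3 * 1 = 2/3.
  x4: f(x4) * nu(x4) = 2 * 5/2 = 5.
  x5: f(x5) * nu(x5) = 7/4 * 2 = 7/2.
  x6: f(x6) * nu(x6) = 4/3 * 1/2 = 2/3.
Summing: mu(A) = 4/3 + 6 + 2/3 + 5 + 7/2 + 2/3 = 103/6.

103/6


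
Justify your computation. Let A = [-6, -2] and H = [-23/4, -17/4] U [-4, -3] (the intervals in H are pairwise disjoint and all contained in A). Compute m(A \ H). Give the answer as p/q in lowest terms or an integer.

The ambient interval has length m(A) = -2 - (-6) = 4.
Since the holes are disjoint and sit inside A, by finite additivity
  m(H) = sum_i (b_i - a_i), and m(A \ H) = m(A) - m(H).
Computing the hole measures:
  m(H_1) = -17/4 - (-23/4) = 3/2.
  m(H_2) = -3 - (-4) = 1.
Summed: m(H) = 3/2 + 1 = 5/2.
So m(A \ H) = 4 - 5/2 = 3/2.

3/2


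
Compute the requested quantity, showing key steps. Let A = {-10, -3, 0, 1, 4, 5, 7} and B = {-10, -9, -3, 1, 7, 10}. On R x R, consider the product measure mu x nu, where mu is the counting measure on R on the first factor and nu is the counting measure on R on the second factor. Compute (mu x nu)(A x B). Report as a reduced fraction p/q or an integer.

For a measurable rectangle A x B, the product measure satisfies
  (mu x nu)(A x B) = mu(A) * nu(B).
  mu(A) = 7.
  nu(B) = 6.
  (mu x nu)(A x B) = 7 * 6 = 42.

42


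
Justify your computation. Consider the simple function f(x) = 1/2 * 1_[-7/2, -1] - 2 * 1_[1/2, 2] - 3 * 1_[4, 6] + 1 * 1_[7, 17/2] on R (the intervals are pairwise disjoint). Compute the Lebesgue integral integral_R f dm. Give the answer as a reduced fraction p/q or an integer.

For a simple function f = sum_i c_i * 1_{A_i} with disjoint A_i,
  integral f dm = sum_i c_i * m(A_i).
Lengths of the A_i:
  m(A_1) = -1 - (-7/2) = 5/2.
  m(A_2) = 2 - 1/2 = 3/2.
  m(A_3) = 6 - 4 = 2.
  m(A_4) = 17/2 - 7 = 3/2.
Contributions c_i * m(A_i):
  (1/2) * (5/2) = 5/4.
  (-2) * (3/2) = -3.
  (-3) * (2) = -6.
  (1) * (3/2) = 3/2.
Total: 5/4 - 3 - 6 + 3/2 = -25/4.

-25/4


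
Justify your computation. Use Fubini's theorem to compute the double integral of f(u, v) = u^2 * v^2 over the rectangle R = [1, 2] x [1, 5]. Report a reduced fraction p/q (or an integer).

f(u, v) is a tensor product of a function of u and a function of v, and both factors are bounded continuous (hence Lebesgue integrable) on the rectangle, so Fubini's theorem applies:
  integral_R f d(m x m) = (integral_a1^b1 u^2 du) * (integral_a2^b2 v^2 dv).
Inner integral in u: integral_{1}^{2} u^2 du = (2^3 - 1^3)/3
  = 7/3.
Inner integral in v: integral_{1}^{5} v^2 dv = (5^3 - 1^3)/3
  = 124/3.
Product: (7/3) * (124/3) = 868/9.

868/9


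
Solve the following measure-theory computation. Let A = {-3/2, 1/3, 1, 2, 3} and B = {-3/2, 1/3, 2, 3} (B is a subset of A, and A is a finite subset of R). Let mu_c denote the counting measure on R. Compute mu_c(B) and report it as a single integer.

Counting measure assigns mu_c(E) = |E| (number of elements) when E is finite.
B has 4 element(s), so mu_c(B) = 4.

4


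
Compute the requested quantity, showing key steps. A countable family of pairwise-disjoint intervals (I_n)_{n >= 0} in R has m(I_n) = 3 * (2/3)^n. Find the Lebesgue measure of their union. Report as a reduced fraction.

By countable additivity of the Lebesgue measure on pairwise disjoint measurable sets,
  m(union_{n >= 0} I_n) = sum_{n >= 0} m(I_n) = sum_{n >= 0} a * r^n,
  with a = 3 and r = 2/3.
Since 0 < r = 2/3 < 1, the geometric series converges:
  sum_{n >= 0} a * r^n = a / (1 - r).
  = 3 / (1 - 2/3)
  = 3 / (1/3)
  = 9.

9


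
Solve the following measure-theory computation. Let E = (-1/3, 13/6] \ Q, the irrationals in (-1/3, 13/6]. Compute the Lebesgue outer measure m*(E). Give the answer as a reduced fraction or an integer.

The interval I = (-1/3, 13/6] has m(I) = 13/6 - (-1/3) = 5/2 (endpoints are measure-zero, so open/closed/half-open agree). Write I = (I cap Q) u (I \ Q). The rationals in I are countable, so m*(I cap Q) = 0 (cover each rational by intervals whose total length is arbitrarily small). By countable subadditivity m*(I) <= m*(I cap Q) + m*(I \ Q), hence m*(I \ Q) >= m(I) = 5/2. The reverse inequality m*(I \ Q) <= m*(I) = 5/2 is trivial since (I \ Q) is a subset of I. Therefore m*(I \ Q) = 5/2.

5/2


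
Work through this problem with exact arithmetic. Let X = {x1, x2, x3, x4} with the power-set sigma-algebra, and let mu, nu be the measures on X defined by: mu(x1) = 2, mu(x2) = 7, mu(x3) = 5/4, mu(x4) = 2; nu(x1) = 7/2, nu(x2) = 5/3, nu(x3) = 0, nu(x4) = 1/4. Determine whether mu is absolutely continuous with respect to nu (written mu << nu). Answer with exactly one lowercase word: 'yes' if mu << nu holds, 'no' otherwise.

mu << nu means: every nu-null measurable set is also mu-null; equivalently, for every atom x, if nu({x}) = 0 then mu({x}) = 0.
Checking each atom:
  x1: nu = 7/2 > 0 -> no constraint.
  x2: nu = 5/3 > 0 -> no constraint.
  x3: nu = 0, mu = 5/4 > 0 -> violates mu << nu.
  x4: nu = 1/4 > 0 -> no constraint.
The atom(s) x3 violate the condition (nu = 0 but mu > 0). Therefore mu is NOT absolutely continuous w.r.t. nu.

no


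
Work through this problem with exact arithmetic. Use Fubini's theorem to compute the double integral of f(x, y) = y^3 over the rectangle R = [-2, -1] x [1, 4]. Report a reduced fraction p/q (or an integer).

f(x, y) is a tensor product of a function of x and a function of y, and both factors are bounded continuous (hence Lebesgue integrable) on the rectangle, so Fubini's theorem applies:
  integral_R f d(m x m) = (integral_a1^b1 1 dx) * (integral_a2^b2 y^3 dy).
Inner integral in x: integral_{-2}^{-1} 1 dx = ((-1)^1 - (-2)^1)/1
  = 1.
Inner integral in y: integral_{1}^{4} y^3 dy = (4^4 - 1^4)/4
  = 255/4.
Product: (1) * (255/4) = 255/4.

255/4


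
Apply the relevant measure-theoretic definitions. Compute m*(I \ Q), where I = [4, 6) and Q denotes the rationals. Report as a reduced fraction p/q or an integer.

The interval I = [4, 6) has m(I) = 6 - 4 = 2 (endpoints are measure-zero, so open/closed/half-open agree). Write I = (I cap Q) u (I \ Q). The rationals in I are countable, so m*(I cap Q) = 0 (cover each rational by intervals whose total length is arbitrarily small). By countable subadditivity m*(I) <= m*(I cap Q) + m*(I \ Q), hence m*(I \ Q) >= m(I) = 2. The reverse inequality m*(I \ Q) <= m*(I) = 2 is trivial since (I \ Q) is a subset of I. Therefore m*(I \ Q) = 2.

2


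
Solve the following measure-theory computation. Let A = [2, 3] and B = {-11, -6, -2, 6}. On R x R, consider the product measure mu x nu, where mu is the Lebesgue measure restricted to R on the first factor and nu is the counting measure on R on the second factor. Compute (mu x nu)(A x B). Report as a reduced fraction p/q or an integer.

For a measurable rectangle A x B, the product measure satisfies
  (mu x nu)(A x B) = mu(A) * nu(B).
  mu(A) = 1.
  nu(B) = 4.
  (mu x nu)(A x B) = 1 * 4 = 4.

4


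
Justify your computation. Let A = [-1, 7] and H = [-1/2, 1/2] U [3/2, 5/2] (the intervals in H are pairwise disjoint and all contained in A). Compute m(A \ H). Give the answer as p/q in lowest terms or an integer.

The ambient interval has length m(A) = 7 - (-1) = 8.
Since the holes are disjoint and sit inside A, by finite additivity
  m(H) = sum_i (b_i - a_i), and m(A \ H) = m(A) - m(H).
Computing the hole measures:
  m(H_1) = 1/2 - (-1/2) = 1.
  m(H_2) = 5/2 - 3/2 = 1.
Summed: m(H) = 1 + 1 = 2.
So m(A \ H) = 8 - 2 = 6.

6


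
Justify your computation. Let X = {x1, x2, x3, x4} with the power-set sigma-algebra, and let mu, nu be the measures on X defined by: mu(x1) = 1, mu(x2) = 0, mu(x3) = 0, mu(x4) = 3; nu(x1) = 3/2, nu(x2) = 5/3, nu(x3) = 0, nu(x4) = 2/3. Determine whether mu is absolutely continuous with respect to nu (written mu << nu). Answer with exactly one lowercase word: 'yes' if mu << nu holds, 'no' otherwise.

mu << nu means: every nu-null measurable set is also mu-null; equivalently, for every atom x, if nu({x}) = 0 then mu({x}) = 0.
Checking each atom:
  x1: nu = 3/2 > 0 -> no constraint.
  x2: nu = 5/3 > 0 -> no constraint.
  x3: nu = 0, mu = 0 -> consistent with mu << nu.
  x4: nu = 2/3 > 0 -> no constraint.
No atom violates the condition. Therefore mu << nu.

yes


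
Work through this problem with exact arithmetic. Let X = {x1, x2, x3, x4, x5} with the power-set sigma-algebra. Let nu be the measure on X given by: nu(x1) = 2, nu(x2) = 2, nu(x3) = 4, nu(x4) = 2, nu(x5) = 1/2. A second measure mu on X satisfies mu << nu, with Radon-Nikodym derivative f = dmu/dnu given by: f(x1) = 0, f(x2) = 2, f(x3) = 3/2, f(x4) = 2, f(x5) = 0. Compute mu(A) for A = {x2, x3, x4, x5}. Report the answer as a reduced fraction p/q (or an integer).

By the defining property of the Radon-Nikodym derivative, for every measurable set A,
  mu(A) = integral_A f dnu.
Since nu is a discrete measure concentrated on the atoms of X, the integral over A reduces to the sum
  mu(A) = sum_{x in A} f(x) * nu({x}).
Computing each term:
  x2: f(x2) * nu(x2) = 2 * 2 = 4.
  x3: f(x3) * nu(x3) = 3/2 * 4 = 6.
  x4: f(x4) * nu(x4) = 2 * 2 = 4.
  x5: f(x5) * nu(x5) = 0 * 1/2 = 0.
Summing: mu(A) = 4 + 6 + 4 + 0 = 14.

14


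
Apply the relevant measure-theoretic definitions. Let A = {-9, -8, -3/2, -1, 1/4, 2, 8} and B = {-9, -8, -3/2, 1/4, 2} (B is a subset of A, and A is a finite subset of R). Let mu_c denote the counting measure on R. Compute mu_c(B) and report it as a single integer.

Counting measure assigns mu_c(E) = |E| (number of elements) when E is finite.
B has 5 element(s), so mu_c(B) = 5.

5


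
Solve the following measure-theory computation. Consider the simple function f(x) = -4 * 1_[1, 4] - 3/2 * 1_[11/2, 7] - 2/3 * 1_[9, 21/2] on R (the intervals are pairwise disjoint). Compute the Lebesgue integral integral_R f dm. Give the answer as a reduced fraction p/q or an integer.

For a simple function f = sum_i c_i * 1_{A_i} with disjoint A_i,
  integral f dm = sum_i c_i * m(A_i).
Lengths of the A_i:
  m(A_1) = 4 - 1 = 3.
  m(A_2) = 7 - 11/2 = 3/2.
  m(A_3) = 21/2 - 9 = 3/2.
Contributions c_i * m(A_i):
  (-4) * (3) = -12.
  (-3/2) * (3/2) = -9/4.
  (-2/3) * (3/2) = -1.
Total: -12 - 9/4 - 1 = -61/4.

-61/4


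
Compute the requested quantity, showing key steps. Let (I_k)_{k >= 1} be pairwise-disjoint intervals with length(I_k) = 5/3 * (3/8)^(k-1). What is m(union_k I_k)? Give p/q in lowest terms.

By countable additivity of the Lebesgue measure on pairwise disjoint measurable sets,
  m(union_{k >= 1} I_k) = sum_{k >= 1} m(I_k) = sum_{k >= 1} a * r^(k-1),
  with a = 5/3 and r = 3/8.
Since 0 < r = 3/8 < 1, the geometric series converges:
  sum_{k >= 1} a * r^(k-1) = a / (1 - r).
  = 5/3 / (1 - 3/8)
  = 5/3 / (5/8)
  = 8/3.

8/3


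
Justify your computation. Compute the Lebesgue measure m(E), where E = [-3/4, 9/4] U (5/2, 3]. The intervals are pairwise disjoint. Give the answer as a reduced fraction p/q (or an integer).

For pairwise disjoint intervals, m(union_i I_i) = sum_i m(I_i),
and m is invariant under swapping open/closed endpoints (single points have measure 0).
So m(E) = sum_i (b_i - a_i).
  I_1 has length 9/4 - (-3/4) = 3.
  I_2 has length 3 - 5/2 = 1/2.
Summing:
  m(E) = 3 + 1/2 = 7/2.

7/2


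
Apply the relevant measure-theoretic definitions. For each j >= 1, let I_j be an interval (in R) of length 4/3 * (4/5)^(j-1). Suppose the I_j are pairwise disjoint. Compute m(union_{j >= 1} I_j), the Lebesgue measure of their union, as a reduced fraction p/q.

By countable additivity of the Lebesgue measure on pairwise disjoint measurable sets,
  m(union_{j >= 1} I_j) = sum_{j >= 1} m(I_j) = sum_{j >= 1} a * r^(j-1),
  with a = 4/3 and r = 4/5.
Since 0 < r = 4/5 < 1, the geometric series converges:
  sum_{j >= 1} a * r^(j-1) = a / (1 - r).
  = 4/3 / (1 - 4/5)
  = 4/3 / (1/5)
  = 20/3.

20/3


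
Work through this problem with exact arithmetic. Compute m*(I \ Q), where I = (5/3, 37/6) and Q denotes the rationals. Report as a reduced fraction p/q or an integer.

The interval I = (5/3, 37/6) has m(I) = 37/6 - 5/3 = 9/2 (endpoints are measure-zero, so open/closed/half-open agree). Write I = (I cap Q) u (I \ Q). The rationals in I are countable, so m*(I cap Q) = 0 (cover each rational by intervals whose total length is arbitrarily small). By countable subadditivity m*(I) <= m*(I cap Q) + m*(I \ Q), hence m*(I \ Q) >= m(I) = 9/2. The reverse inequality m*(I \ Q) <= m*(I) = 9/2 is trivial since (I \ Q) is a subset of I. Therefore m*(I \ Q) = 9/2.

9/2


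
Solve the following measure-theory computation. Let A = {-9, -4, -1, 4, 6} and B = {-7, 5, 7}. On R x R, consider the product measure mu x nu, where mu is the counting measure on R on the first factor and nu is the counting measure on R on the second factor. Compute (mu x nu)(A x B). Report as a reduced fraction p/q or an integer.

For a measurable rectangle A x B, the product measure satisfies
  (mu x nu)(A x B) = mu(A) * nu(B).
  mu(A) = 5.
  nu(B) = 3.
  (mu x nu)(A x B) = 5 * 3 = 15.

15


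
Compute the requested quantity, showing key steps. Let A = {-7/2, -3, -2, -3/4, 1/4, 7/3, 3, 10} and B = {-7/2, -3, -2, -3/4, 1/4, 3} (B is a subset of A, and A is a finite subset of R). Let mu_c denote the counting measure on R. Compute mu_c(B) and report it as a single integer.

Counting measure assigns mu_c(E) = |E| (number of elements) when E is finite.
B has 6 element(s), so mu_c(B) = 6.

6


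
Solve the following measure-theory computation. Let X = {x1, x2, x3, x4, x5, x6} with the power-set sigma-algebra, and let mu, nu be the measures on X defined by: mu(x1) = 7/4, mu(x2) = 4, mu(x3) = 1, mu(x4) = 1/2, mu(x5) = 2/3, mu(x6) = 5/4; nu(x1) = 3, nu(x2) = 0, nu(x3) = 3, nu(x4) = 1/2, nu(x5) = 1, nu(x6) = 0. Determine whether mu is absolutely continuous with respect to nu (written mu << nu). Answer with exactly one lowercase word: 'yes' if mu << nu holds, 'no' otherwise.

mu << nu means: every nu-null measurable set is also mu-null; equivalently, for every atom x, if nu({x}) = 0 then mu({x}) = 0.
Checking each atom:
  x1: nu = 3 > 0 -> no constraint.
  x2: nu = 0, mu = 4 > 0 -> violates mu << nu.
  x3: nu = 3 > 0 -> no constraint.
  x4: nu = 1/2 > 0 -> no constraint.
  x5: nu = 1 > 0 -> no constraint.
  x6: nu = 0, mu = 5/4 > 0 -> violates mu << nu.
The atom(s) x2, x6 violate the condition (nu = 0 but mu > 0). Therefore mu is NOT absolutely continuous w.r.t. nu.

no


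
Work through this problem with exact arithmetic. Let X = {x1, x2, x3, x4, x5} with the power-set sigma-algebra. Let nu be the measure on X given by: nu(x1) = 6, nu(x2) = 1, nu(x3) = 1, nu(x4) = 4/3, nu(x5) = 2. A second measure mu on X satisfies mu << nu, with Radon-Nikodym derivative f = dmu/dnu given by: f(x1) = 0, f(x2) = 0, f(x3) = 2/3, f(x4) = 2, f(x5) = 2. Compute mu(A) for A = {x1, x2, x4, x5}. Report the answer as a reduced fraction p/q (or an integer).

By the defining property of the Radon-Nikodym derivative, for every measurable set A,
  mu(A) = integral_A f dnu.
Since nu is a discrete measure concentrated on the atoms of X, the integral over A reduces to the sum
  mu(A) = sum_{x in A} f(x) * nu({x}).
Computing each term:
  x1: f(x1) * nu(x1) = 0 * 6 = 0.
  x2: f(x2) * nu(x2) = 0 * 1 = 0.
  x4: f(x4) * nu(x4) = 2 * 4/3 = 8/3.
  x5: f(x5) * nu(x5) = 2 * 2 = 4.
Summing: mu(A) = 0 + 0 + 8/3 + 4 = 20/3.

20/3


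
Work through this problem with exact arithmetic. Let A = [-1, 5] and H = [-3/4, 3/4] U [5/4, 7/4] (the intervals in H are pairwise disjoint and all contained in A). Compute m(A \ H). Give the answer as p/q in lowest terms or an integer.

The ambient interval has length m(A) = 5 - (-1) = 6.
Since the holes are disjoint and sit inside A, by finite additivity
  m(H) = sum_i (b_i - a_i), and m(A \ H) = m(A) - m(H).
Computing the hole measures:
  m(H_1) = 3/4 - (-3/4) = 3/2.
  m(H_2) = 7/4 - 5/4 = 1/2.
Summed: m(H) = 3/2 + 1/2 = 2.
So m(A \ H) = 6 - 2 = 4.

4


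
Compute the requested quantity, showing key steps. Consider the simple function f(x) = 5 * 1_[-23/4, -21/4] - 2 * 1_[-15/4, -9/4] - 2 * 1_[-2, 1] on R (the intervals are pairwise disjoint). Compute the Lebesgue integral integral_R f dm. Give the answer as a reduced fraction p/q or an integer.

For a simple function f = sum_i c_i * 1_{A_i} with disjoint A_i,
  integral f dm = sum_i c_i * m(A_i).
Lengths of the A_i:
  m(A_1) = -21/4 - (-23/4) = 1/2.
  m(A_2) = -9/4 - (-15/4) = 3/2.
  m(A_3) = 1 - (-2) = 3.
Contributions c_i * m(A_i):
  (5) * (1/2) = 5/2.
  (-2) * (3/2) = -3.
  (-2) * (3) = -6.
Total: 5/2 - 3 - 6 = -13/2.

-13/2


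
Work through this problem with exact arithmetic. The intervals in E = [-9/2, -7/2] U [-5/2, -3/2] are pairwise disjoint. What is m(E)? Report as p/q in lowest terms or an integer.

For pairwise disjoint intervals, m(union_i I_i) = sum_i m(I_i),
and m is invariant under swapping open/closed endpoints (single points have measure 0).
So m(E) = sum_i (b_i - a_i).
  I_1 has length -7/2 - (-9/2) = 1.
  I_2 has length -3/2 - (-5/2) = 1.
Summing:
  m(E) = 1 + 1 = 2.

2


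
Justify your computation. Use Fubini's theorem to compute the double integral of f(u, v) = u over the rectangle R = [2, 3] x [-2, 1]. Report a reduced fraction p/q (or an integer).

f(u, v) is a tensor product of a function of u and a function of v, and both factors are bounded continuous (hence Lebesgue integrable) on the rectangle, so Fubini's theorem applies:
  integral_R f d(m x m) = (integral_a1^b1 u du) * (integral_a2^b2 1 dv).
Inner integral in u: integral_{2}^{3} u du = (3^2 - 2^2)/2
  = 5/2.
Inner integral in v: integral_{-2}^{1} 1 dv = (1^1 - (-2)^1)/1
  = 3.
Product: (5/2) * (3) = 15/2.

15/2


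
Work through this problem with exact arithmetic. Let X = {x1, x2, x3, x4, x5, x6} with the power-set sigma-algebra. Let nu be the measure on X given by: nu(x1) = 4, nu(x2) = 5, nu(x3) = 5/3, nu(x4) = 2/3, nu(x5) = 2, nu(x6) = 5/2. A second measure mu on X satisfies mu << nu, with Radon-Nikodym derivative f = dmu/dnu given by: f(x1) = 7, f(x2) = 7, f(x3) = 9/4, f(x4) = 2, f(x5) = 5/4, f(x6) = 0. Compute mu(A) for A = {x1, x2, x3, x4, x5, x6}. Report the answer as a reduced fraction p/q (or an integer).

By the defining property of the Radon-Nikodym derivative, for every measurable set A,
  mu(A) = integral_A f dnu.
Since nu is a discrete measure concentrated on the atoms of X, the integral over A reduces to the sum
  mu(A) = sum_{x in A} f(x) * nu({x}).
Computing each term:
  x1: f(x1) * nu(x1) = 7 * 4 = 28.
  x2: f(x2) * nu(x2) = 7 * 5 = 35.
  x3: f(x3) * nu(x3) = 9/4 * 5/3 = 15/4.
  x4: f(x4) * nu(x4) = 2 * 2/3 = 4/3.
  x5: f(x5) * nu(x5) = 5/4 * 2 = 5/2.
  x6: f(x6) * nu(x6) = 0 * 5/2 = 0.
Summing: mu(A) = 28 + 35 + 15/4 + 4/3 + 5/2 + 0 = 847/12.

847/12


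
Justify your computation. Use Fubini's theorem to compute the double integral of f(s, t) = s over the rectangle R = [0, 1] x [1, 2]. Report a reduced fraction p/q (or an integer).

f(s, t) is a tensor product of a function of s and a function of t, and both factors are bounded continuous (hence Lebesgue integrable) on the rectangle, so Fubini's theorem applies:
  integral_R f d(m x m) = (integral_a1^b1 s ds) * (integral_a2^b2 1 dt).
Inner integral in s: integral_{0}^{1} s ds = (1^2 - 0^2)/2
  = 1/2.
Inner integral in t: integral_{1}^{2} 1 dt = (2^1 - 1^1)/1
  = 1.
Product: (1/2) * (1) = 1/2.

1/2


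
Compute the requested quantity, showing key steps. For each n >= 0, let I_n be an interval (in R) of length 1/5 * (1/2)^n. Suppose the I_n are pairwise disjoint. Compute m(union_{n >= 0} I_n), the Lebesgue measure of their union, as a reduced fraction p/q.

By countable additivity of the Lebesgue measure on pairwise disjoint measurable sets,
  m(union_{n >= 0} I_n) = sum_{n >= 0} m(I_n) = sum_{n >= 0} a * r^n,
  with a = 1/5 and r = 1/2.
Since 0 < r = 1/2 < 1, the geometric series converges:
  sum_{n >= 0} a * r^n = a / (1 - r).
  = 1/5 / (1 - 1/2)
  = 1/5 / (1/2)
  = 2/5.

2/5


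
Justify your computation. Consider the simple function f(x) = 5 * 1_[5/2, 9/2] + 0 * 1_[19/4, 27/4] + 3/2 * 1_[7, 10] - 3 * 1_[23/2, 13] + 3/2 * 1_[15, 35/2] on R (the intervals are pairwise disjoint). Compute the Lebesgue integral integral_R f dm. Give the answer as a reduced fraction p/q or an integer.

For a simple function f = sum_i c_i * 1_{A_i} with disjoint A_i,
  integral f dm = sum_i c_i * m(A_i).
Lengths of the A_i:
  m(A_1) = 9/2 - 5/2 = 2.
  m(A_2) = 27/4 - 19/4 = 2.
  m(A_3) = 10 - 7 = 3.
  m(A_4) = 13 - 23/2 = 3/2.
  m(A_5) = 35/2 - 15 = 5/2.
Contributions c_i * m(A_i):
  (5) * (2) = 10.
  (0) * (2) = 0.
  (3/2) * (3) = 9/2.
  (-3) * (3/2) = -9/2.
  (3/2) * (5/2) = 15/4.
Total: 10 + 0 + 9/2 - 9/2 + 15/4 = 55/4.

55/4


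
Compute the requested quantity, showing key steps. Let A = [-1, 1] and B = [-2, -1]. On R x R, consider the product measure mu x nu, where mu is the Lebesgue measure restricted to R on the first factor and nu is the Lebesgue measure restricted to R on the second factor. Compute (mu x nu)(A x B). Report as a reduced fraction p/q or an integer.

For a measurable rectangle A x B, the product measure satisfies
  (mu x nu)(A x B) = mu(A) * nu(B).
  mu(A) = 2.
  nu(B) = 1.
  (mu x nu)(A x B) = 2 * 1 = 2.

2


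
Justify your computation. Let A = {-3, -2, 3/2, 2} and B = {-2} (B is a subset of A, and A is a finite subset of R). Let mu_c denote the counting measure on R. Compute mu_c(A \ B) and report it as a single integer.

Counting measure assigns mu_c(E) = |E| (number of elements) when E is finite. For B subset A, A \ B is the set of elements of A not in B, so |A \ B| = |A| - |B|.
|A| = 4, |B| = 1, so mu_c(A \ B) = 4 - 1 = 3.

3


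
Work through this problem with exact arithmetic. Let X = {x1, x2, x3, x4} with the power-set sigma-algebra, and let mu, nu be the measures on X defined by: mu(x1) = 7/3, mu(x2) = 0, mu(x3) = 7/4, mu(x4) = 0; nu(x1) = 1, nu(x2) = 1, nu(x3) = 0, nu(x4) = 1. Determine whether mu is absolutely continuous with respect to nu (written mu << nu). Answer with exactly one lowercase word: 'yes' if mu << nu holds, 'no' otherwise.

mu << nu means: every nu-null measurable set is also mu-null; equivalently, for every atom x, if nu({x}) = 0 then mu({x}) = 0.
Checking each atom:
  x1: nu = 1 > 0 -> no constraint.
  x2: nu = 1 > 0 -> no constraint.
  x3: nu = 0, mu = 7/4 > 0 -> violates mu << nu.
  x4: nu = 1 > 0 -> no constraint.
The atom(s) x3 violate the condition (nu = 0 but mu > 0). Therefore mu is NOT absolutely continuous w.r.t. nu.

no


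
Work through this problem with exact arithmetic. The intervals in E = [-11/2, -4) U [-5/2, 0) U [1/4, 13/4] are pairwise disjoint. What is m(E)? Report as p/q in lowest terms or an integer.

For pairwise disjoint intervals, m(union_i I_i) = sum_i m(I_i),
and m is invariant under swapping open/closed endpoints (single points have measure 0).
So m(E) = sum_i (b_i - a_i).
  I_1 has length -4 - (-11/2) = 3/2.
  I_2 has length 0 - (-5/2) = 5/2.
  I_3 has length 13/4 - 1/4 = 3.
Summing:
  m(E) = 3/2 + 5/2 + 3 = 7.

7


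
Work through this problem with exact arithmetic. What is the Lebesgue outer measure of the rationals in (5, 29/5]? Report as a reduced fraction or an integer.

E = Q cap (5, 29/5] is a subset of Q, which is countable. Enumerate Q = {q_1, q_2, ...}; for any eps > 0, cover q_k by the open interval (q_k - eps/2^(k+1), q_k + eps/2^(k+1)), of length eps/2^k. The total cover length is sum_{k>=1} eps/2^k = eps. Hence m*(E) <= m*(Q) <= eps for every eps > 0, and since outer measure is non-negative, m*(E) = 0.

0


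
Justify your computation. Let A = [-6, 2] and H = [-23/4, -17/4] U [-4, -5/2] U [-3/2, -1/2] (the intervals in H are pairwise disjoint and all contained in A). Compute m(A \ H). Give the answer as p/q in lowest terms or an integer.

The ambient interval has length m(A) = 2 - (-6) = 8.
Since the holes are disjoint and sit inside A, by finite additivity
  m(H) = sum_i (b_i - a_i), and m(A \ H) = m(A) - m(H).
Computing the hole measures:
  m(H_1) = -17/4 - (-23/4) = 3/2.
  m(H_2) = -5/2 - (-4) = 3/2.
  m(H_3) = -1/2 - (-3/2) = 1.
Summed: m(H) = 3/2 + 3/2 + 1 = 4.
So m(A \ H) = 8 - 4 = 4.

4


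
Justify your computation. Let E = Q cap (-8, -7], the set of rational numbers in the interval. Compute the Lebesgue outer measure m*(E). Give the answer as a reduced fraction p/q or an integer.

E = Q cap (-8, -7] is a subset of Q, which is countable. Enumerate Q = {q_1, q_2, ...}; for any eps > 0, cover q_k by the open interval (q_k - eps/2^(k+1), q_k + eps/2^(k+1)), of length eps/2^k. The total cover length is sum_{k>=1} eps/2^k = eps. Hence m*(E) <= m*(Q) <= eps for every eps > 0, and since outer measure is non-negative, m*(E) = 0.

0


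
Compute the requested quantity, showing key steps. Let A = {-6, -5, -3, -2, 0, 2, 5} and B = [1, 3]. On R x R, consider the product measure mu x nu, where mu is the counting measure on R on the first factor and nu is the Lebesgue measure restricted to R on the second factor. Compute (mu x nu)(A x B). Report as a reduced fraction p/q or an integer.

For a measurable rectangle A x B, the product measure satisfies
  (mu x nu)(A x B) = mu(A) * nu(B).
  mu(A) = 7.
  nu(B) = 2.
  (mu x nu)(A x B) = 7 * 2 = 14.

14


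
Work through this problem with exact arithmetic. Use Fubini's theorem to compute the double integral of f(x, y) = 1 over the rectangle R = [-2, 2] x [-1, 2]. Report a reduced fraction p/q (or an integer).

f(x, y) is a tensor product of a function of x and a function of y, and both factors are bounded continuous (hence Lebesgue integrable) on the rectangle, so Fubini's theorem applies:
  integral_R f d(m x m) = (integral_a1^b1 1 dx) * (integral_a2^b2 1 dy).
Inner integral in x: integral_{-2}^{2} 1 dx = (2^1 - (-2)^1)/1
  = 4.
Inner integral in y: integral_{-1}^{2} 1 dy = (2^1 - (-1)^1)/1
  = 3.
Product: (4) * (3) = 12.

12


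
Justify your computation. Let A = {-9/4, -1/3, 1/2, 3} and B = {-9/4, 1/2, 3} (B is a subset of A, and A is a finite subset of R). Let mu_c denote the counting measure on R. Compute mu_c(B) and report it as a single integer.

Counting measure assigns mu_c(E) = |E| (number of elements) when E is finite.
B has 3 element(s), so mu_c(B) = 3.

3


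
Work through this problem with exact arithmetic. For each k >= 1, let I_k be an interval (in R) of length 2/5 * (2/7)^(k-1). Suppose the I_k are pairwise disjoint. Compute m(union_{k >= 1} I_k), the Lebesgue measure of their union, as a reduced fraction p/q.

By countable additivity of the Lebesgue measure on pairwise disjoint measurable sets,
  m(union_{k >= 1} I_k) = sum_{k >= 1} m(I_k) = sum_{k >= 1} a * r^(k-1),
  with a = 2/5 and r = 2/7.
Since 0 < r = 2/7 < 1, the geometric series converges:
  sum_{k >= 1} a * r^(k-1) = a / (1 - r).
  = 2/5 / (1 - 2/7)
  = 2/5 / (5/7)
  = 14/25.

14/25


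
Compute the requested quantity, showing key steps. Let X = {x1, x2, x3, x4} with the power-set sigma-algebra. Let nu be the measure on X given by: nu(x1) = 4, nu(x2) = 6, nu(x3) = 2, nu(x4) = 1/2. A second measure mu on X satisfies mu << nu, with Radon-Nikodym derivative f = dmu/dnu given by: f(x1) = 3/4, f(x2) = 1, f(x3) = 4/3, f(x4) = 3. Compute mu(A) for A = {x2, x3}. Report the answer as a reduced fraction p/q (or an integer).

By the defining property of the Radon-Nikodym derivative, for every measurable set A,
  mu(A) = integral_A f dnu.
Since nu is a discrete measure concentrated on the atoms of X, the integral over A reduces to the sum
  mu(A) = sum_{x in A} f(x) * nu({x}).
Computing each term:
  x2: f(x2) * nu(x2) = 1 * 6 = 6.
  x3: f(x3) * nu(x3) = 4/3 * 2 = 8/3.
Summing: mu(A) = 6 + 8/3 = 26/3.

26/3


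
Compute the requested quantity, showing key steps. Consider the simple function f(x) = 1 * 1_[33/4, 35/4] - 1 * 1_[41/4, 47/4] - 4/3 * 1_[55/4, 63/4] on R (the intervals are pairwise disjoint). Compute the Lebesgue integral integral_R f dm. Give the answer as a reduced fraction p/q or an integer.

For a simple function f = sum_i c_i * 1_{A_i} with disjoint A_i,
  integral f dm = sum_i c_i * m(A_i).
Lengths of the A_i:
  m(A_1) = 35/4 - 33/4 = 1/2.
  m(A_2) = 47/4 - 41/4 = 3/2.
  m(A_3) = 63/4 - 55/4 = 2.
Contributions c_i * m(A_i):
  (1) * (1/2) = 1/2.
  (-1) * (3/2) = -3/2.
  (-4/3) * (2) = -8/3.
Total: 1/2 - 3/2 - 8/3 = -11/3.

-11/3


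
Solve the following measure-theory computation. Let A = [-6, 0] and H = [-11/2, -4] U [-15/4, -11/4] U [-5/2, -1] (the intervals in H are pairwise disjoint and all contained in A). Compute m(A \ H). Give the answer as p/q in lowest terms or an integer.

The ambient interval has length m(A) = 0 - (-6) = 6.
Since the holes are disjoint and sit inside A, by finite additivity
  m(H) = sum_i (b_i - a_i), and m(A \ H) = m(A) - m(H).
Computing the hole measures:
  m(H_1) = -4 - (-11/2) = 3/2.
  m(H_2) = -11/4 - (-15/4) = 1.
  m(H_3) = -1 - (-5/2) = 3/2.
Summed: m(H) = 3/2 + 1 + 3/2 = 4.
So m(A \ H) = 6 - 4 = 2.

2


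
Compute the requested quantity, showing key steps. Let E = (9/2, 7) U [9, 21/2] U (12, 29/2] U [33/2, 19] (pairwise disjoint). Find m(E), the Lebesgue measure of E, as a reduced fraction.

For pairwise disjoint intervals, m(union_i I_i) = sum_i m(I_i),
and m is invariant under swapping open/closed endpoints (single points have measure 0).
So m(E) = sum_i (b_i - a_i).
  I_1 has length 7 - 9/2 = 5/2.
  I_2 has length 21/2 - 9 = 3/2.
  I_3 has length 29/2 - 12 = 5/2.
  I_4 has length 19 - 33/2 = 5/2.
Summing:
  m(E) = 5/2 + 3/2 + 5/2 + 5/2 = 9.

9


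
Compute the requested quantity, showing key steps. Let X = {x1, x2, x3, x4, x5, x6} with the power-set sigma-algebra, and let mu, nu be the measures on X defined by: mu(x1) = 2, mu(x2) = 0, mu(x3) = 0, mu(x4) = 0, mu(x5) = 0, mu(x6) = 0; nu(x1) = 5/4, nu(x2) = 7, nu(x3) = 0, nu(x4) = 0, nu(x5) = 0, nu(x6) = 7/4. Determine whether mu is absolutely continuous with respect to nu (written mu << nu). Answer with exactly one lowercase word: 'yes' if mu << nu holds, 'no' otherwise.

mu << nu means: every nu-null measurable set is also mu-null; equivalently, for every atom x, if nu({x}) = 0 then mu({x}) = 0.
Checking each atom:
  x1: nu = 5/4 > 0 -> no constraint.
  x2: nu = 7 > 0 -> no constraint.
  x3: nu = 0, mu = 0 -> consistent with mu << nu.
  x4: nu = 0, mu = 0 -> consistent with mu << nu.
  x5: nu = 0, mu = 0 -> consistent with mu << nu.
  x6: nu = 7/4 > 0 -> no constraint.
No atom violates the condition. Therefore mu << nu.

yes


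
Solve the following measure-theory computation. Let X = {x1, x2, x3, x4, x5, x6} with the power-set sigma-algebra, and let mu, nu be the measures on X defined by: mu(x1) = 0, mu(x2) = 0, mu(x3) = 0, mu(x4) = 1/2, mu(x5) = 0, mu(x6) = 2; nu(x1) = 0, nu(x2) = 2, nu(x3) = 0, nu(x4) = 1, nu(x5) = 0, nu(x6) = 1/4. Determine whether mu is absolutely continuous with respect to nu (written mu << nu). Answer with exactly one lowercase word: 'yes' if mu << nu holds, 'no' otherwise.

mu << nu means: every nu-null measurable set is also mu-null; equivalently, for every atom x, if nu({x}) = 0 then mu({x}) = 0.
Checking each atom:
  x1: nu = 0, mu = 0 -> consistent with mu << nu.
  x2: nu = 2 > 0 -> no constraint.
  x3: nu = 0, mu = 0 -> consistent with mu << nu.
  x4: nu = 1 > 0 -> no constraint.
  x5: nu = 0, mu = 0 -> consistent with mu << nu.
  x6: nu = 1/4 > 0 -> no constraint.
No atom violates the condition. Therefore mu << nu.

yes


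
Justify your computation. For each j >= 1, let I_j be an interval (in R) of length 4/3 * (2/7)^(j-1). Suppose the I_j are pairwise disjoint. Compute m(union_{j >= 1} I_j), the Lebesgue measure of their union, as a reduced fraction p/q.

By countable additivity of the Lebesgue measure on pairwise disjoint measurable sets,
  m(union_{j >= 1} I_j) = sum_{j >= 1} m(I_j) = sum_{j >= 1} a * r^(j-1),
  with a = 4/3 and r = 2/7.
Since 0 < r = 2/7 < 1, the geometric series converges:
  sum_{j >= 1} a * r^(j-1) = a / (1 - r).
  = 4/3 / (1 - 2/7)
  = 4/3 / (5/7)
  = 28/15.

28/15


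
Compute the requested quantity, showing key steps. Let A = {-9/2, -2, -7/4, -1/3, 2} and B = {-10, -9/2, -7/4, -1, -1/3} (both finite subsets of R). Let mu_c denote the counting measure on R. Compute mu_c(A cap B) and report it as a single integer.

Counting measure on a finite set equals cardinality. mu_c(A cap B) = |A cap B| (elements appearing in both).
Enumerating the elements of A that also lie in B gives 3 element(s).
So mu_c(A cap B) = 3.

3


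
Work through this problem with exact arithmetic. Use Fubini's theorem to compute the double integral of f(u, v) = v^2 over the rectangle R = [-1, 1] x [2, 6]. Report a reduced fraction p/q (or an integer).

f(u, v) is a tensor product of a function of u and a function of v, and both factors are bounded continuous (hence Lebesgue integrable) on the rectangle, so Fubini's theorem applies:
  integral_R f d(m x m) = (integral_a1^b1 1 du) * (integral_a2^b2 v^2 dv).
Inner integral in u: integral_{-1}^{1} 1 du = (1^1 - (-1)^1)/1
  = 2.
Inner integral in v: integral_{2}^{6} v^2 dv = (6^3 - 2^3)/3
  = 208/3.
Product: (2) * (208/3) = 416/3.

416/3


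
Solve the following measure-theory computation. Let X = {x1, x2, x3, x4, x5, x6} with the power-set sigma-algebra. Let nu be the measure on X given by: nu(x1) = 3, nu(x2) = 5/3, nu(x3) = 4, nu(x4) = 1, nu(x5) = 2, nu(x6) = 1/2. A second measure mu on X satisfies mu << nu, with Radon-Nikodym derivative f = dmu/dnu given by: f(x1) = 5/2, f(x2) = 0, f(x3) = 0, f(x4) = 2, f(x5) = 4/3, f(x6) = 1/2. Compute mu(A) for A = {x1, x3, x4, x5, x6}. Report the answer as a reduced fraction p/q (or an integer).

By the defining property of the Radon-Nikodym derivative, for every measurable set A,
  mu(A) = integral_A f dnu.
Since nu is a discrete measure concentrated on the atoms of X, the integral over A reduces to the sum
  mu(A) = sum_{x in A} f(x) * nu({x}).
Computing each term:
  x1: f(x1) * nu(x1) = 5/2 * 3 = 15/2.
  x3: f(x3) * nu(x3) = 0 * 4 = 0.
  x4: f(x4) * nu(x4) = 2 * 1 = 2.
  x5: f(x5) * nu(x5) = 4/3 * 2 = 8/3.
  x6: f(x6) * nu(x6) = 1/2 * 1/2 = 1/4.
Summing: mu(A) = 15/2 + 0 + 2 + 8/3 + 1/4 = 149/12.

149/12


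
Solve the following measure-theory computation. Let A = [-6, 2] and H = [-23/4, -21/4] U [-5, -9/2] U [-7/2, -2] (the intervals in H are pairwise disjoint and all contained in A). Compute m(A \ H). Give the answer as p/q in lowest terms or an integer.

The ambient interval has length m(A) = 2 - (-6) = 8.
Since the holes are disjoint and sit inside A, by finite additivity
  m(H) = sum_i (b_i - a_i), and m(A \ H) = m(A) - m(H).
Computing the hole measures:
  m(H_1) = -21/4 - (-23/4) = 1/2.
  m(H_2) = -9/2 - (-5) = 1/2.
  m(H_3) = -2 - (-7/2) = 3/2.
Summed: m(H) = 1/2 + 1/2 + 3/2 = 5/2.
So m(A \ H) = 8 - 5/2 = 11/2.

11/2


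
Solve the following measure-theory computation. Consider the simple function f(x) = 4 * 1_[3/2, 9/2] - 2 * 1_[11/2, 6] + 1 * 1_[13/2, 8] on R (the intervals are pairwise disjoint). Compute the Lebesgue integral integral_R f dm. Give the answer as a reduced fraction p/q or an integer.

For a simple function f = sum_i c_i * 1_{A_i} with disjoint A_i,
  integral f dm = sum_i c_i * m(A_i).
Lengths of the A_i:
  m(A_1) = 9/2 - 3/2 = 3.
  m(A_2) = 6 - 11/2 = 1/2.
  m(A_3) = 8 - 13/2 = 3/2.
Contributions c_i * m(A_i):
  (4) * (3) = 12.
  (-2) * (1/2) = -1.
  (1) * (3/2) = 3/2.
Total: 12 - 1 + 3/2 = 25/2.

25/2


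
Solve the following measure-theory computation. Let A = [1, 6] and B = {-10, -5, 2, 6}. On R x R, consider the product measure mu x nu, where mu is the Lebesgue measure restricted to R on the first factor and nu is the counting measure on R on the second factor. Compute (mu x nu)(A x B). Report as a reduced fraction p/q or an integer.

For a measurable rectangle A x B, the product measure satisfies
  (mu x nu)(A x B) = mu(A) * nu(B).
  mu(A) = 5.
  nu(B) = 4.
  (mu x nu)(A x B) = 5 * 4 = 20.

20


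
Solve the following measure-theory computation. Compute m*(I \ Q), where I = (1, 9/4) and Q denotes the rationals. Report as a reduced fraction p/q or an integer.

The interval I = (1, 9/4) has m(I) = 9/4 - 1 = 5/4 (endpoints are measure-zero, so open/closed/half-open agree). Write I = (I cap Q) u (I \ Q). The rationals in I are countable, so m*(I cap Q) = 0 (cover each rational by intervals whose total length is arbitrarily small). By countable subadditivity m*(I) <= m*(I cap Q) + m*(I \ Q), hence m*(I \ Q) >= m(I) = 5/4. The reverse inequality m*(I \ Q) <= m*(I) = 5/4 is trivial since (I \ Q) is a subset of I. Therefore m*(I \ Q) = 5/4.

5/4


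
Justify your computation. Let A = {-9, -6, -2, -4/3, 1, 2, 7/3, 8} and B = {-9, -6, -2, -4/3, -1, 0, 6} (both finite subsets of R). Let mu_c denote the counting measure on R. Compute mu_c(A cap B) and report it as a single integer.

Counting measure on a finite set equals cardinality. mu_c(A cap B) = |A cap B| (elements appearing in both).
Enumerating the elements of A that also lie in B gives 4 element(s).
So mu_c(A cap B) = 4.

4


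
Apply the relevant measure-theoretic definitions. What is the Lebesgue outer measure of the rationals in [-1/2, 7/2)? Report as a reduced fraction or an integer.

Q cap [-1/2, 7/2) is countable; list its elements as q_1, q_2, ... . Fix eps > 0 and cover the k-th point by an interval of length eps * 2^(-k). The cover has total length eps * sum_{k>=1} 2^(-k) = eps, so by definition of outer measure m*(Q cap [-1/2, 7/2)) <= eps. Since eps was arbitrary and m* >= 0, the outer measure is 0.

0


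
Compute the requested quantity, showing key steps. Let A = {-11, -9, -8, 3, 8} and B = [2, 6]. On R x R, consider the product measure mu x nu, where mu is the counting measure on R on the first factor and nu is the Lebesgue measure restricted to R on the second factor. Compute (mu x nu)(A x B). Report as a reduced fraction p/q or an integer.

For a measurable rectangle A x B, the product measure satisfies
  (mu x nu)(A x B) = mu(A) * nu(B).
  mu(A) = 5.
  nu(B) = 4.
  (mu x nu)(A x B) = 5 * 4 = 20.

20


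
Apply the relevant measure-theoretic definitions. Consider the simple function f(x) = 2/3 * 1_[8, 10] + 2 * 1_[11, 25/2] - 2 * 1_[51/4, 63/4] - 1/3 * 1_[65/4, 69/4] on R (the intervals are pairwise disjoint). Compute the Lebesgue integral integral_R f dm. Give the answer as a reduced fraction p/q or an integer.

For a simple function f = sum_i c_i * 1_{A_i} with disjoint A_i,
  integral f dm = sum_i c_i * m(A_i).
Lengths of the A_i:
  m(A_1) = 10 - 8 = 2.
  m(A_2) = 25/2 - 11 = 3/2.
  m(A_3) = 63/4 - 51/4 = 3.
  m(A_4) = 69/4 - 65/4 = 1.
Contributions c_i * m(A_i):
  (2/3) * (2) = 4/3.
  (2) * (3/2) = 3.
  (-2) * (3) = -6.
  (-1/3) * (1) = -1/3.
Total: 4/3 + 3 - 6 - 1/3 = -2.

-2


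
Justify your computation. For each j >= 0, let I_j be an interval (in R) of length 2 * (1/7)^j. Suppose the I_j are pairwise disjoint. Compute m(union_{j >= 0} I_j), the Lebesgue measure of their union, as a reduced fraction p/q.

By countable additivity of the Lebesgue measure on pairwise disjoint measurable sets,
  m(union_{j >= 0} I_j) = sum_{j >= 0} m(I_j) = sum_{j >= 0} a * r^j,
  with a = 2 and r = 1/7.
Since 0 < r = 1/7 < 1, the geometric series converges:
  sum_{j >= 0} a * r^j = a / (1 - r).
  = 2 / (1 - 1/7)
  = 2 / (6/7)
  = 7/3.

7/3
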